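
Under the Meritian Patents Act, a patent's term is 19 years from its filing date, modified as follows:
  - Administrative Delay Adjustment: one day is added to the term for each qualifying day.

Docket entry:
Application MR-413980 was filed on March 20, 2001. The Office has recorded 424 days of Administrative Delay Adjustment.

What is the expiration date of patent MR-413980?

May 18, 2021

Base term: filing date + 19 years → 20 March 2020.
Administrative Delay Adjustment: +424 days → 18 May 2021.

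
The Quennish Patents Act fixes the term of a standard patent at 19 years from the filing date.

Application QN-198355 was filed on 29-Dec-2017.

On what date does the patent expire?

2036-12-29

Filing date + 19 years → 29 December 2036.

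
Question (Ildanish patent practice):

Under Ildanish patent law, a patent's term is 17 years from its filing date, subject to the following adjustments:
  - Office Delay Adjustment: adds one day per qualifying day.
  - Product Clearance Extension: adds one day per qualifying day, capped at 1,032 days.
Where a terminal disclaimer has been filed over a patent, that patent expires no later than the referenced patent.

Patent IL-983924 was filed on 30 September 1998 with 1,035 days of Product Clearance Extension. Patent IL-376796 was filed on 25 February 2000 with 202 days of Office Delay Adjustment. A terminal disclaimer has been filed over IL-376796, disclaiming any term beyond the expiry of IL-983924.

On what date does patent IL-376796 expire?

Natural term of IL-376796:
  Base: filing + 17 years → 25 February 2017.
  Office Delay Adjustment: +202 days → 15 September 2017.
Expiry of referenced patent IL-983924:
  Base: filing + 17 years → 30 September 2015.
  Product Clearance Extension: 1035 days claimed exceeds the 1032-day cap, so +1032 days → 28 July 2018.
Terminal disclaimer: IL-376796 expires on the earlier of 15 September 2017 and 28 July 2018.

September 15, 2017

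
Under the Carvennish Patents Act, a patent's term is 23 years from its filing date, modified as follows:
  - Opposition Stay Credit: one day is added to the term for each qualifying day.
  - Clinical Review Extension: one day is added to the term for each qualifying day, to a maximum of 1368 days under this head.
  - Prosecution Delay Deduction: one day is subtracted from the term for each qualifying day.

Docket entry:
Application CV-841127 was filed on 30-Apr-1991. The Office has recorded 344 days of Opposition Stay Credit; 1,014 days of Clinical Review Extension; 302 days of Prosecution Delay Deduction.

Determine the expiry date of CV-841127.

Base term: filing date + 23 years → 30 April 2014.
Opposition Stay Credit: +344 days → 9 April 2015.
Clinical Review Extension: 1014 days (within the 1368-day cap) → +1014 days → 17 January 2018.
Prosecution Delay Deduction: −302 days → 21 March 2017.

March 21, 2017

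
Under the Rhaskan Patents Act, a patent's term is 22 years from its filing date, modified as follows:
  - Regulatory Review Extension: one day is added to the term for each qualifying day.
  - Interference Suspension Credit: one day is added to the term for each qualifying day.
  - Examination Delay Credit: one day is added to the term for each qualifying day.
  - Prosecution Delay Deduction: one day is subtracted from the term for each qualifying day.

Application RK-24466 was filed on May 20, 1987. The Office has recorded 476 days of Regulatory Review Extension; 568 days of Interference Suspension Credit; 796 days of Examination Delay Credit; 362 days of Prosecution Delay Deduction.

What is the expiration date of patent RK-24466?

Base term: filing date + 22 years → 20 May 2009.
Regulatory Review Extension: +476 days → 8 September 2010.
Interference Suspension Credit: +568 days → 29 March 2012.
Examination Delay Credit: +796 days → 3 June 2014.
Prosecution Delay Deduction: −362 days → 6 June 2013.

2013-06-06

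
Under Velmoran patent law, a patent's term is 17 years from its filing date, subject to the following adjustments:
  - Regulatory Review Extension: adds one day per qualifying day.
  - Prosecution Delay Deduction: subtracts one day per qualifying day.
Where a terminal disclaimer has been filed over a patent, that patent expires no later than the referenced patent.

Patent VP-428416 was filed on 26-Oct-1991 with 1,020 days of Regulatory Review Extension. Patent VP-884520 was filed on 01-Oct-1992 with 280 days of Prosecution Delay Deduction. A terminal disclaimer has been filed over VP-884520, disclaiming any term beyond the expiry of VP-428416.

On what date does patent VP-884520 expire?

December 25, 2008

Natural term of VP-884520:
  Base: filing + 17 years → 1 October 2009.
  Prosecution Delay Deduction: −280 days → 25 December 2008.
Expiry of referenced patent VP-428416:
  Base: filing + 17 years → 26 October 2008.
  Regulatory Review Extension: +1020 days → 12 August 2011.
Terminal disclaimer: VP-884520 expires on the earlier of 25 December 2008 and 12 August 2011.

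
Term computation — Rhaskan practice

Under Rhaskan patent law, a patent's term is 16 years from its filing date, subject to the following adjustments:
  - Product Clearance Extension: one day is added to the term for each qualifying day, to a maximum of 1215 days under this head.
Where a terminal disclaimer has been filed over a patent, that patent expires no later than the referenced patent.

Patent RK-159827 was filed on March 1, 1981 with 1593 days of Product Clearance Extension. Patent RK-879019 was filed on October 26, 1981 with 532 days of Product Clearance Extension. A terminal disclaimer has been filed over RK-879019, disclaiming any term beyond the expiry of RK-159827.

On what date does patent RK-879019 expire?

1999-04-11

Natural term of RK-879019:
  Base: filing + 16 years → 26 October 1997.
  Product Clearance Extension: 532 days (within the 1215-day cap) → +532 days → 11 April 1999.
Expiry of referenced patent RK-159827:
  Base: filing + 16 years → 1 March 1997.
  Product Clearance Extension: 1593 days claimed exceeds the 1215-day cap, so +1215 days → 28 June 2000.
Terminal disclaimer: RK-879019 expires on the earlier of 11 April 1999 and 28 June 2000.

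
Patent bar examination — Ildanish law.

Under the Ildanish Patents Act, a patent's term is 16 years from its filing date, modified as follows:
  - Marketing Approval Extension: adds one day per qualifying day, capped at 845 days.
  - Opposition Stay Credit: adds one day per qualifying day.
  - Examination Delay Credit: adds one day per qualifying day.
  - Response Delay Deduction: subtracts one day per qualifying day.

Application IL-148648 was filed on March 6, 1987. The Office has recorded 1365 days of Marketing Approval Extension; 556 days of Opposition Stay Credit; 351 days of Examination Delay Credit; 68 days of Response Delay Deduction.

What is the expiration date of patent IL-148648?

2007-10-15

Base term: filing date + 16 years → 6 March 2003.
Marketing Approval Extension: 1365 days claimed exceeds the 845-day cap, so +845 days → 28 June 2005.
Opposition Stay Credit: +556 days → 5 January 2007.
Examination Delay Credit: +351 days → 22 December 2007.
Response Delay Deduction: −68 days → 15 October 2007.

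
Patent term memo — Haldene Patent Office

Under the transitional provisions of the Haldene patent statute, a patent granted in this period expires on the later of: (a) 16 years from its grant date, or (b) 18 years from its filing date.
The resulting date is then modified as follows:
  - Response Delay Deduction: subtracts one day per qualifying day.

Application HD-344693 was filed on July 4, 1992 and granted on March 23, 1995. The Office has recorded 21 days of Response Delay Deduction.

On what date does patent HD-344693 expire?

2011-03-02

(a) grant + 16 years → 23 March 2011.
(b) filing + 18 years → 4 July 2010.
Later of the two: 23 March 2011.
Response Delay Deduction: −21 days → 2 March 2011.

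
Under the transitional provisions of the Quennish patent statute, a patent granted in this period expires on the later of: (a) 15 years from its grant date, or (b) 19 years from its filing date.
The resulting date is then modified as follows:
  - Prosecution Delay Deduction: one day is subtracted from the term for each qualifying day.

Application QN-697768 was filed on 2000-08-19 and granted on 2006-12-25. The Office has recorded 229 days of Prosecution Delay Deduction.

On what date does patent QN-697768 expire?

(a) grant + 15 years → 25 December 2021.
(b) filing + 19 years → 19 August 2019.
Later of the two: 25 December 2021.
Prosecution Delay Deduction: −229 days → 10 May 2021.

May 10, 2021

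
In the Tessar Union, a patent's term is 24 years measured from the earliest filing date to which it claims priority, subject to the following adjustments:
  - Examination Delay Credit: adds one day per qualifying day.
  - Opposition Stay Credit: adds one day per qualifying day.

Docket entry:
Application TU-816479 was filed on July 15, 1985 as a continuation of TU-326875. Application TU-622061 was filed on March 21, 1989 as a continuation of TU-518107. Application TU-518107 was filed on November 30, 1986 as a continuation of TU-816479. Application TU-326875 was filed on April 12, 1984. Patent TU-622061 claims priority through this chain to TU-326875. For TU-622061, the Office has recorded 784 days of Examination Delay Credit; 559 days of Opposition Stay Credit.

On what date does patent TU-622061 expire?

December 16, 2011

Earliest priority filing: 12 April 1984.
Base term: 12 April 1984 + 24 years → 12 April 2008.
Examination Delay Credit: +784 days → 5 June 2010.
Opposition Stay Credit: +559 days → 16 December 2011.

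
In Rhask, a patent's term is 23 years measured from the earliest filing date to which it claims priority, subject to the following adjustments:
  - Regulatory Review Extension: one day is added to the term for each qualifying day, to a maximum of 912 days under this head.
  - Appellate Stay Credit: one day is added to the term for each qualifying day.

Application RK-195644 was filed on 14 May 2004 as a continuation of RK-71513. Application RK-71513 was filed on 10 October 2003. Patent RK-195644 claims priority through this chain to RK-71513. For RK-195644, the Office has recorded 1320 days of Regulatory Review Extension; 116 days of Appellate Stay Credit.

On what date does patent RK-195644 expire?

2029-08-03

Earliest priority filing: 10 October 2003.
Base term: 10 October 2003 + 23 years → 10 October 2026.
Regulatory Review Extension: 1320 days claimed exceeds the 912-day cap, so +912 days → 9 April 2029.
Appellate Stay Credit: +116 days → 3 August 2029.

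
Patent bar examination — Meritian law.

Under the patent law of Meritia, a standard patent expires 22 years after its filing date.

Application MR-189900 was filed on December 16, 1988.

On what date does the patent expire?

Filing date + 22 years → 16 December 2010.

2010-12-16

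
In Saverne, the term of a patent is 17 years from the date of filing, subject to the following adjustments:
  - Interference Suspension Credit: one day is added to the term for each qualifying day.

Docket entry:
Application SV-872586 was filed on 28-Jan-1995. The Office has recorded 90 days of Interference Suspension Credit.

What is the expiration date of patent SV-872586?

2012-04-27

Base term: filing date + 17 years → 28 January 2012.
Interference Suspension Credit: +90 days → 27 April 2012.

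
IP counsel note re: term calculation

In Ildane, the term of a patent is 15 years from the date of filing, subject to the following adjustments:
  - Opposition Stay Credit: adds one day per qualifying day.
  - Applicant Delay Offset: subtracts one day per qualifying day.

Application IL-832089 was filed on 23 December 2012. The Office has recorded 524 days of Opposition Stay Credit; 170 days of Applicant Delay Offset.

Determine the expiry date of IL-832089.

2028-12-11

Base term: filing date + 15 years → 23 December 2027.
Opposition Stay Credit: +524 days → 30 May 2029.
Applicant Delay Offset: −170 days → 11 December 2028.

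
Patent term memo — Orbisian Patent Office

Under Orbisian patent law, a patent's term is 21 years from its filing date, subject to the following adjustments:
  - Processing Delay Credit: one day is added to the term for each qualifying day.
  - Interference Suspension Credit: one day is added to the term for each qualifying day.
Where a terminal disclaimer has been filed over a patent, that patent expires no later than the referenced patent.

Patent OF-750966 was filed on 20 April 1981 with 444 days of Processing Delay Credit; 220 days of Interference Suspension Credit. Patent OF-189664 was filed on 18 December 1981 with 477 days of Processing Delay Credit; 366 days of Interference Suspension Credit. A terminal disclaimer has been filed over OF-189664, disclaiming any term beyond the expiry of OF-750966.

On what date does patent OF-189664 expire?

February 13, 2004

Natural term of OF-189664:
  Base: filing + 21 years → 18 December 2002.
  Processing Delay Credit: +477 days → 8 April 2004.
  Interference Suspension Credit: +366 days → 9 April 2005.
Expiry of referenced patent OF-750966:
  Base: filing + 21 years → 20 April 2002.
  Processing Delay Credit: +444 days → 8 July 2003.
  Interference Suspension Credit: +220 days → 13 February 2004.
Terminal disclaimer: OF-189664 expires on the earlier of 9 April 2005 and 13 February 2004.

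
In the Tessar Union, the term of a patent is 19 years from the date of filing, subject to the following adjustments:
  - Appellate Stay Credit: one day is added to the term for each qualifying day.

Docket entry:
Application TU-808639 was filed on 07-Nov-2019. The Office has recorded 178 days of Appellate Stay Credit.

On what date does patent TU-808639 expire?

Base term: filing date + 19 years → 7 November 2038.
Appellate Stay Credit: +178 days → 4 May 2039.

May 4, 2039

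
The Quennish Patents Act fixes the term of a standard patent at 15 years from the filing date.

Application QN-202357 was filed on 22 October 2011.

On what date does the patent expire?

October 22, 2026

Filing date + 15 years → 22 October 2026.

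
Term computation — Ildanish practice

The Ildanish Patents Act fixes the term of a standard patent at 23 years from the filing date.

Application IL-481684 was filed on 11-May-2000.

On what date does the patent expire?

Filing date + 23 years → 11 May 2023.

2023-05-11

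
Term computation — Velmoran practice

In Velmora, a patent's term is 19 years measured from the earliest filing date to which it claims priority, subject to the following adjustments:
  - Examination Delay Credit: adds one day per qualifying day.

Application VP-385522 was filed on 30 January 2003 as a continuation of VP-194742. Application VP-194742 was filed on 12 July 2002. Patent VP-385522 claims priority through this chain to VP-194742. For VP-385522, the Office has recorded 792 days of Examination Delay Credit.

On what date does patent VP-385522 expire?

Earliest priority filing: 12 July 2002.
Base term: 12 July 2002 + 19 years → 12 July 2021.
Examination Delay Credit: +792 days → 12 September 2023.

September 12, 2023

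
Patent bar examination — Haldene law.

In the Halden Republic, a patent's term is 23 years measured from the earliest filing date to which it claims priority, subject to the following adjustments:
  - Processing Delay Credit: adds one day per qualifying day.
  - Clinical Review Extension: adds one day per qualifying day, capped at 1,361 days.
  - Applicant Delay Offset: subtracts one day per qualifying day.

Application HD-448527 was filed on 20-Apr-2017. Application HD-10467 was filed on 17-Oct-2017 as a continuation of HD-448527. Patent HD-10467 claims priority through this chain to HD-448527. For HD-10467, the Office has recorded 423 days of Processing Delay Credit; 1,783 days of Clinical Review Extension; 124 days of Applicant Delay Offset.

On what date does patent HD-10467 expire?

November 5, 2044

Earliest priority filing: 20 April 2017.
Base term: 20 April 2017 + 23 years → 20 April 2040.
Processing Delay Credit: +423 days → 17 June 2041.
Clinical Review Extension: 1783 days claimed exceeds the 1361-day cap, so +1361 days → 9 March 2045.
Applicant Delay Offset: −124 days → 5 November 2044.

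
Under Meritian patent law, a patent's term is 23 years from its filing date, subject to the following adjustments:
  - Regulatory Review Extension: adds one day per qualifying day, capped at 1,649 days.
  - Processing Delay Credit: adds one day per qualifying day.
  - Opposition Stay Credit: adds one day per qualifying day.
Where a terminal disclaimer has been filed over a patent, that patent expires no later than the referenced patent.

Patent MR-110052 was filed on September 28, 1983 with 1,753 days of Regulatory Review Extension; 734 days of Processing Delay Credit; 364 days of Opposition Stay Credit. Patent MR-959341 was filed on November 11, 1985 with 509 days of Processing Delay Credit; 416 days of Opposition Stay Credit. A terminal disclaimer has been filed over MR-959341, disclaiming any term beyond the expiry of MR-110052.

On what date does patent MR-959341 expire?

May 25, 2011

Natural term of MR-959341:
  Base: filing + 23 years → 11 November 2008.
  Processing Delay Credit: +509 days → 4 April 2010.
  Opposition Stay Credit: +416 days → 25 May 2011.
Expiry of referenced patent MR-110052:
  Base: filing + 23 years → 28 September 2006.
  Regulatory Review Extension: 1753 days claimed exceeds the 1649-day cap, so +1649 days → 4 April 2011.
  Processing Delay Credit: +734 days → 7 April 2013.
  Opposition Stay Credit: +364 days → 6 April 2014.
Terminal disclaimer: MR-959341 expires on the earlier of 25 May 2011 and 6 April 2014.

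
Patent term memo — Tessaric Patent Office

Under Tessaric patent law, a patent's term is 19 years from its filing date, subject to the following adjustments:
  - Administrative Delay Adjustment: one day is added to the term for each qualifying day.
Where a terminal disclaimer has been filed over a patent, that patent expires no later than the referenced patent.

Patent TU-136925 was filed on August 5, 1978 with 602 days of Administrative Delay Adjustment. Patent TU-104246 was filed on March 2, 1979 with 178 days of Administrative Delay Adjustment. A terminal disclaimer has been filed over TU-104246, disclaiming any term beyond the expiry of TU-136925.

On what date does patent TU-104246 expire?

Natural term of TU-104246:
  Base: filing + 19 years → 2 March 1998.
  Administrative Delay Adjustment: +178 days → 27 August 1998.
Expiry of referenced patent TU-136925:
  Base: filing + 19 years → 5 August 1997.
  Administrative Delay Adjustment: +602 days → 30 March 1999.
Terminal disclaimer: TU-104246 expires on the earlier of 27 August 1998 and 30 March 1999.

1998-08-27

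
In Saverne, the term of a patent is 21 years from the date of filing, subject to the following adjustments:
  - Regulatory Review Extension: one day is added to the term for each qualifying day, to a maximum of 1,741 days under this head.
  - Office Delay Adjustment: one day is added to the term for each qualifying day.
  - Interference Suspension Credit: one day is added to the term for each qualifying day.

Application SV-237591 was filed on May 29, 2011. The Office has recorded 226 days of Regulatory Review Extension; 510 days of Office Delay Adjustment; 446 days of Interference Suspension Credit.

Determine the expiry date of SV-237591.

Base term: filing date + 21 years → 29 May 2032.
Regulatory Review Extension: 226 days (within the 1741-day cap) → +226 days → 10 January 2033.
Office Delay Adjustment: +510 days → 4 June 2034.
Interference Suspension Credit: +446 days → 24 August 2035.

2035-08-24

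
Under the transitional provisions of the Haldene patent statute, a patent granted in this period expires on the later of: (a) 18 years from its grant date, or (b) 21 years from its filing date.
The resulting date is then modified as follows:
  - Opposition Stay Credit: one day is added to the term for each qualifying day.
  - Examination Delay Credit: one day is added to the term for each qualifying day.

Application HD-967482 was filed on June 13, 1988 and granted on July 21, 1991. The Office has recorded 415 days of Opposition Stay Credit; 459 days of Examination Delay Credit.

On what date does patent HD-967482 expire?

(a) grant + 18 years → 21 July 2009.
(b) filing + 21 years → 13 June 2009.
Later of the two: 21 July 2009.
Opposition Stay Credit: +415 days → 9 September 2010.
Examination Delay Credit: +459 days → 12 December 2011.

December 12, 2011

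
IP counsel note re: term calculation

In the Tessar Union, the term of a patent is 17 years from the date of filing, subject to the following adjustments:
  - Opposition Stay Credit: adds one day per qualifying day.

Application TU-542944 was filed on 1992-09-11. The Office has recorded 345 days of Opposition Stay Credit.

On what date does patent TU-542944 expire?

August 22, 2010

Base term: filing date + 17 years → 11 September 2009.
Opposition Stay Credit: +345 days → 22 August 2010.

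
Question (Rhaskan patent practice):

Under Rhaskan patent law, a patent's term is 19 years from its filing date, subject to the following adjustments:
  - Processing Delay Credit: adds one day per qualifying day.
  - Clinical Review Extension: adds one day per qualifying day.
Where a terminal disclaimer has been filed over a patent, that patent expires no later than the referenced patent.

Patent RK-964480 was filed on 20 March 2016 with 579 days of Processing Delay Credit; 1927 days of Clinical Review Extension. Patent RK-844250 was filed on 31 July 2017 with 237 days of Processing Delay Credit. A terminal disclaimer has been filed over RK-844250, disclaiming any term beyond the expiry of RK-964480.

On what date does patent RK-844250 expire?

Natural term of RK-844250:
  Base: filing + 19 years → 31 July 2036.
  Processing Delay Credit: +237 days → 25 March 2037.
Expiry of referenced patent RK-964480:
  Base: filing + 19 years → 20 March 2035.
  Processing Delay Credit: +579 days → 19 October 2036.
  Clinical Review Extension: +1927 days → 28 January 2042.
Terminal disclaimer: RK-844250 expires on the earlier of 25 March 2037 and 28 January 2042.

March 25, 2037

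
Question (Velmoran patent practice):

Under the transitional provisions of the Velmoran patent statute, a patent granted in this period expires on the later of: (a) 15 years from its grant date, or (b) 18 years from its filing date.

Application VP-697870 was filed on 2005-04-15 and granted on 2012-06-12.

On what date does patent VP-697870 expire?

June 12, 2027

(a) grant + 15 years → 12 June 2027.
(b) filing + 18 years → 15 April 2023.
Later of the two: 12 June 2027.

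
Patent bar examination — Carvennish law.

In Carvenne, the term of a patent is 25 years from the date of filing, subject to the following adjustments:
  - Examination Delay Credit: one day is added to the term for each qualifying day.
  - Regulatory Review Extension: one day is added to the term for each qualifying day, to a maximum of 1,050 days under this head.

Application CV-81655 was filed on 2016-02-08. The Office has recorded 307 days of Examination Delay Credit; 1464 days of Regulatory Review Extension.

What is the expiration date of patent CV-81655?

2044-10-27

Base term: filing date + 25 years → 8 February 2041.
Examination Delay Credit: +307 days → 12 December 2041.
Regulatory Review Extension: 1464 days claimed exceeds the 1050-day cap, so +1050 days → 27 October 2044.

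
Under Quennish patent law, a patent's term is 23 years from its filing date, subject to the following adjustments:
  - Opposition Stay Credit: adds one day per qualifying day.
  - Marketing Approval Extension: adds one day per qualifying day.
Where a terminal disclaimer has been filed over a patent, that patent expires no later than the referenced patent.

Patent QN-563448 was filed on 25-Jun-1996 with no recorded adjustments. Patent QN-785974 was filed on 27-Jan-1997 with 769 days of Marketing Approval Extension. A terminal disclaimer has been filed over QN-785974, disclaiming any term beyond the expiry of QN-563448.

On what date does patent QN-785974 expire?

June 25, 2019

Natural term of QN-785974:
  Base: filing + 23 years → 27 January 2020.
  Marketing Approval Extension: +769 days → 6 March 2022.
Expiry of referenced patent QN-563448:
  Base: filing + 23 years → 25 June 2019.
Terminal disclaimer: QN-785974 expires on the earlier of 6 March 2022 and 25 June 2019.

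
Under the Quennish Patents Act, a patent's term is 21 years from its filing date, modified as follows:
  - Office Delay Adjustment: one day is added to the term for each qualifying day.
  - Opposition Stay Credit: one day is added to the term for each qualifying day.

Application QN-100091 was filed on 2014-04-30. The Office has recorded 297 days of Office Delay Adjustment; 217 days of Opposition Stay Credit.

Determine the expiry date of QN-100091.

Base term: filing date + 21 years → 30 April 2035.
Office Delay Adjustment: +297 days → 21 February 2036.
Opposition Stay Credit: +217 days → 25 September 2036.

September 25, 2036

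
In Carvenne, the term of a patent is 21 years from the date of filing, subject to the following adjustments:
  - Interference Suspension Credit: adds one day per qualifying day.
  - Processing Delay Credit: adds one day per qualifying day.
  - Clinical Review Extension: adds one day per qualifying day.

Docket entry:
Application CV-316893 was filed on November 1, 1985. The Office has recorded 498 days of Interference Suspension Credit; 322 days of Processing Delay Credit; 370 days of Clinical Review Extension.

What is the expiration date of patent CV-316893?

2010-02-03

Base term: filing date + 21 years → 1 November 2006.
Interference Suspension Credit: +498 days → 13 March 2008.
Processing Delay Credit: +322 days → 29 January 2009.
Clinical Review Extension: +370 days → 3 February 2010.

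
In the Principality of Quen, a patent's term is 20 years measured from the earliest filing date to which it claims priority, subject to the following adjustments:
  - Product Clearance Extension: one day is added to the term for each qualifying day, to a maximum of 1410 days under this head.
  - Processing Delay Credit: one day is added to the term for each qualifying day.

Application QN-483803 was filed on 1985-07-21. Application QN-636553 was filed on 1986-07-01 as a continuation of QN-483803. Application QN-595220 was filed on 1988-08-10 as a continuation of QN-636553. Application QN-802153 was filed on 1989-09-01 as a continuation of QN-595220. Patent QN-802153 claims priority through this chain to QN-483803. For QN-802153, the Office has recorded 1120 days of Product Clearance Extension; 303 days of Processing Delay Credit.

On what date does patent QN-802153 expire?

June 13, 2009

Earliest priority filing: 21 July 1985.
Base term: 21 July 1985 + 20 years → 21 July 2005.
Product Clearance Extension: 1120 days (within the 1410-day cap) → +1120 days → 14 August 2008.
Processing Delay Credit: +303 days → 13 June 2009.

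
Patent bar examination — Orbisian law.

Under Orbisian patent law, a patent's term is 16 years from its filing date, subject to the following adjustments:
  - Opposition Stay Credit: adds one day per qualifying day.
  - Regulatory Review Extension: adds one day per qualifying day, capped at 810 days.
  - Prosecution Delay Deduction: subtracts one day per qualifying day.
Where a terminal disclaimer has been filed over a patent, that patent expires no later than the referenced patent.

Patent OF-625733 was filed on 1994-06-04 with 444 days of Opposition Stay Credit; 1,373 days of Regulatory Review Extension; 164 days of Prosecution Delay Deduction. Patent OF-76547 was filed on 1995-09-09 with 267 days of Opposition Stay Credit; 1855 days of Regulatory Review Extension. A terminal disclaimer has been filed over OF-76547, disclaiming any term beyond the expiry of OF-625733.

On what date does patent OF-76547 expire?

2013-05-29

Natural term of OF-76547:
  Base: filing + 16 years → 9 September 2011.
  Opposition Stay Credit: +267 days → 2 June 2012.
  Regulatory Review Extension: 1855 days claimed exceeds the 810-day cap, so +810 days → 21 August 2014.
Expiry of referenced patent OF-625733:
  Base: filing + 16 years → 4 June 2010.
  Opposition Stay Credit: +444 days → 22 August 2011.
  Regulatory Review Extension: 1373 days claimed exceeds the 810-day cap, so +810 days → 9 November 2013.
  Prosecution Delay Deduction: −164 days → 29 May 2013.
Terminal disclaimer: OF-76547 expires on the earlier of 21 August 2014 and 29 May 2013.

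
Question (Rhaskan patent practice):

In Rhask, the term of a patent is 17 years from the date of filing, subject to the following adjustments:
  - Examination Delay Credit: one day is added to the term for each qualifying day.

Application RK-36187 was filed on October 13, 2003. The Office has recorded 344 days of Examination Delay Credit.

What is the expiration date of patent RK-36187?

2021-09-22

Base term: filing date + 17 years → 13 October 2020.
Examination Delay Credit: +344 days → 22 September 2021.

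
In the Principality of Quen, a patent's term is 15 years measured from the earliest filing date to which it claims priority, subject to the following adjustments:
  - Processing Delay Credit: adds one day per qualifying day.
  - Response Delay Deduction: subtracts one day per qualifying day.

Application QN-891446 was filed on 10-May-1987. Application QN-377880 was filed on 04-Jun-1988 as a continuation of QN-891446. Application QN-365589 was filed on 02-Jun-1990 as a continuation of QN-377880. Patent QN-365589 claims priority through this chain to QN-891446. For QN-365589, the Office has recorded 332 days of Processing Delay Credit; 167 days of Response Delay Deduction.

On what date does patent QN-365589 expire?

Earliest priority filing: 10 May 1987.
Base term: 10 May 1987 + 15 years → 10 May 2002.
Processing Delay Credit: +332 days → 7 April 2003.
Response Delay Deduction: −167 days → 22 October 2002.

2002-10-22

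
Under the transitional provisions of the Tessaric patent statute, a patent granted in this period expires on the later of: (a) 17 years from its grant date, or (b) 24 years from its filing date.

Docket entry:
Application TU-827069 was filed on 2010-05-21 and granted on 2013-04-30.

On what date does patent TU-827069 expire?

(a) grant + 17 years → 30 April 2030.
(b) filing + 24 years → 21 May 2034.
Later of the two: 21 May 2034.

May 21, 2034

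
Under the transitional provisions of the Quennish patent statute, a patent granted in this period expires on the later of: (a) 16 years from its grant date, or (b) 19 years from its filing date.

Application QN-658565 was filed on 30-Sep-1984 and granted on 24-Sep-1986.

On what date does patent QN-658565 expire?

2003-09-30

(a) grant + 16 years → 24 September 2002.
(b) filing + 19 years → 30 September 2003.
Later of the two: 30 September 2003.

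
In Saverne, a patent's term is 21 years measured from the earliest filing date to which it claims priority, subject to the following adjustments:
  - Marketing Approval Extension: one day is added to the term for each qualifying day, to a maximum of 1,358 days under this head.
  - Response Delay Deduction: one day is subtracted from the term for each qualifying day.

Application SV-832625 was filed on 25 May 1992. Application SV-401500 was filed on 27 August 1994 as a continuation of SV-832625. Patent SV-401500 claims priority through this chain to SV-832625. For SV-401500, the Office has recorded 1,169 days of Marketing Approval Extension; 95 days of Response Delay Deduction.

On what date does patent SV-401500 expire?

May 3, 2016

Earliest priority filing: 25 May 1992.
Base term: 25 May 1992 + 21 years → 25 May 2013.
Marketing Approval Extension: 1169 days (within the 1358-day cap) → +1169 days → 6 August 2016.
Response Delay Deduction: −95 days → 3 May 2016.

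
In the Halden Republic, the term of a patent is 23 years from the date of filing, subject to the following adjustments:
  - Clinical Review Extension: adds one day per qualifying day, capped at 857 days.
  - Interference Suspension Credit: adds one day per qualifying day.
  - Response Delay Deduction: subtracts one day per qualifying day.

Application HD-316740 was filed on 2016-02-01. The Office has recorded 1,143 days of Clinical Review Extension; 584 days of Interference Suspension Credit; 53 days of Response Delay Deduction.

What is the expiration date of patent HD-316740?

2042-11-20

Base term: filing date + 23 years → 1 February 2039.
Clinical Review Extension: 1143 days claimed exceeds the 857-day cap, so +857 days → 7 June 2041.
Interference Suspension Credit: +584 days → 12 January 2043.
Response Delay Deduction: −53 days → 20 November 2042.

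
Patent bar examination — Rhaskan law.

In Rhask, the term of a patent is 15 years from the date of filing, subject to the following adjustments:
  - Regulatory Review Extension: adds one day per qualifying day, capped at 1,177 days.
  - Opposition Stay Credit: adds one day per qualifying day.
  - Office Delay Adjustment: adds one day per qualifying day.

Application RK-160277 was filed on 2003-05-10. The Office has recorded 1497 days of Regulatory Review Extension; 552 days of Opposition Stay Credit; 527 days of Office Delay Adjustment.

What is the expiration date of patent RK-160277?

July 13, 2024

Base term: filing date + 15 years → 10 May 2018.
Regulatory Review Extension: 1497 days claimed exceeds the 1177-day cap, so +1177 days → 30 July 2021.
Opposition Stay Credit: +552 days → 2 February 2023.
Office Delay Adjustment: +527 days → 13 July 2024.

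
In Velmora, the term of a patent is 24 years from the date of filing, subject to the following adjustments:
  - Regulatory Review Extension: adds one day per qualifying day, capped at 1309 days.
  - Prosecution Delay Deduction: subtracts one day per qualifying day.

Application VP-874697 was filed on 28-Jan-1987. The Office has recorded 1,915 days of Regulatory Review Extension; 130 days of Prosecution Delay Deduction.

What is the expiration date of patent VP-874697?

Base term: filing date + 24 years → 28 January 2011.
Regulatory Review Extension: 1915 days claimed exceeds the 1309-day cap, so +1309 days → 29 August 2014.
Prosecution Delay Deduction: −130 days → 21 April 2014.

2014-04-21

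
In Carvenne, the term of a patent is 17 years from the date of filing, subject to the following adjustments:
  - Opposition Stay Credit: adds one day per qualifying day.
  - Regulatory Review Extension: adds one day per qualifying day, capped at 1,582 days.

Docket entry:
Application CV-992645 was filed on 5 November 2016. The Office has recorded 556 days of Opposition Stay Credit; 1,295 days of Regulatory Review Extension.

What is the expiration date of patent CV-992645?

2038-11-30

Base term: filing date + 17 years → 5 November 2033.
Opposition Stay Credit: +556 days → 15 May 2035.
Regulatory Review Extension: 1295 days (within the 1582-day cap) → +1295 days → 30 November 2038.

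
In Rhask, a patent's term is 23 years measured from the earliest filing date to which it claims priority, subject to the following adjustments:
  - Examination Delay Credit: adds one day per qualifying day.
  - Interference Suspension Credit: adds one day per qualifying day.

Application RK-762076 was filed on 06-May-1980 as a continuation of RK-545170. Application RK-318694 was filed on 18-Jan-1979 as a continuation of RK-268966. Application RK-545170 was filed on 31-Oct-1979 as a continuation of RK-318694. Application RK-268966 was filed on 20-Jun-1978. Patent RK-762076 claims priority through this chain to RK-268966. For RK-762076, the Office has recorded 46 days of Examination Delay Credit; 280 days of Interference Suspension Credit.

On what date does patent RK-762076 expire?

2002-05-12

Earliest priority filing: 20 June 1978.
Base term: 20 June 1978 + 23 years → 20 June 2001.
Examination Delay Credit: +46 days → 5 August 2001.
Interference Suspension Credit: +280 days → 12 May 2002.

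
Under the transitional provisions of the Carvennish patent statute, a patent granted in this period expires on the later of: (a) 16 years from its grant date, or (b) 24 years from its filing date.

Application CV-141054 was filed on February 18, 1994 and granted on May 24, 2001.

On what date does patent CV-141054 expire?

2018-02-18

(a) grant + 16 years → 24 May 2017.
(b) filing + 24 years → 18 February 2018.
Later of the two: 18 February 2018.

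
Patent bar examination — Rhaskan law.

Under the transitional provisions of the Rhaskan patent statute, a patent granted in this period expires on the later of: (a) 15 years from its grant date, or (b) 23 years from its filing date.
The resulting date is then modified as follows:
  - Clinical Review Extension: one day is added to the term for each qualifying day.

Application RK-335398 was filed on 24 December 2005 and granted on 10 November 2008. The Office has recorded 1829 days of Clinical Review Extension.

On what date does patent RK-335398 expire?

2033-12-27

(a) grant + 15 years → 10 November 2023.
(b) filing + 23 years → 24 December 2028.
Later of the two: 24 December 2028.
Clinical Review Extension: +1829 days → 27 December 2033.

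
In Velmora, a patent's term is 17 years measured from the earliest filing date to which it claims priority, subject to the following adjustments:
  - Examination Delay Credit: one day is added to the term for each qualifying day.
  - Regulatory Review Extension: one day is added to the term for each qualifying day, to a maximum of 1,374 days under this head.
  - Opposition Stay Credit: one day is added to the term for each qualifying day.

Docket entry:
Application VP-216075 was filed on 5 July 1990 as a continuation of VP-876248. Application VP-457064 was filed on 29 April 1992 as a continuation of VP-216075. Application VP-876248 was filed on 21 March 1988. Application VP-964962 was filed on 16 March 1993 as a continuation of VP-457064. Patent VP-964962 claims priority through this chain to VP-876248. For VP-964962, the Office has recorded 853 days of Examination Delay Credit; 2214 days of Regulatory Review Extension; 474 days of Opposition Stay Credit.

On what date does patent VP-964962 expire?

Earliest priority filing: 21 March 1988.
Base term: 21 March 1988 + 17 years → 21 March 2005.
Examination Delay Credit: +853 days → 22 July 2007.
Regulatory Review Extension: 2214 days claimed exceeds the 1374-day cap, so +1374 days → 26 April 2011.
Opposition Stay Credit: +474 days → 12 August 2012.

August 12, 2012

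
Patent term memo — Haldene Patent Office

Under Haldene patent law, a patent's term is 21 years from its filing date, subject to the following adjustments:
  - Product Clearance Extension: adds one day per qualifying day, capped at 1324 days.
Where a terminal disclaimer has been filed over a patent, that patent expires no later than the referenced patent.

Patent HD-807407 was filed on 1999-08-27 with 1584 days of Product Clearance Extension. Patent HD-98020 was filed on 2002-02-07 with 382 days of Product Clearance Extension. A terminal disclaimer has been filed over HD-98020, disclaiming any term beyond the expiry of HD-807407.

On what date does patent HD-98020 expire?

2024-02-24

Natural term of HD-98020:
  Base: filing + 21 years → 7 February 2023.
  Product Clearance Extension: 382 days (within the 1324-day cap) → +382 days → 24 February 2024.
Expiry of referenced patent HD-807407:
  Base: filing + 21 years → 27 August 2020.
  Product Clearance Extension: 1584 days claimed exceeds the 1324-day cap, so +1324 days → 12 April 2024.
Terminal disclaimer: HD-98020 expires on the earlier of 24 February 2024 and 12 April 2024.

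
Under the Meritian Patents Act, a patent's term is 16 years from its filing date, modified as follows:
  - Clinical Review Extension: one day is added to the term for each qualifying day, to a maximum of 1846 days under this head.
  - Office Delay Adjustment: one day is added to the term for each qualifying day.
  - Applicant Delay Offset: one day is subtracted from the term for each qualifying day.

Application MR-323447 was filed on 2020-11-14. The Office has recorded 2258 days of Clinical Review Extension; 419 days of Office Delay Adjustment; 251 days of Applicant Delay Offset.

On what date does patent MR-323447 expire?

Base term: filing date + 16 years → 14 November 2036.
Clinical Review Extension: 2258 days claimed exceeds the 1846-day cap, so +1846 days → 4 December 2041.
Office Delay Adjustment: +419 days → 27 January 2043.
Applicant Delay Offset: −251 days → 21 May 2042.

2042-05-21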